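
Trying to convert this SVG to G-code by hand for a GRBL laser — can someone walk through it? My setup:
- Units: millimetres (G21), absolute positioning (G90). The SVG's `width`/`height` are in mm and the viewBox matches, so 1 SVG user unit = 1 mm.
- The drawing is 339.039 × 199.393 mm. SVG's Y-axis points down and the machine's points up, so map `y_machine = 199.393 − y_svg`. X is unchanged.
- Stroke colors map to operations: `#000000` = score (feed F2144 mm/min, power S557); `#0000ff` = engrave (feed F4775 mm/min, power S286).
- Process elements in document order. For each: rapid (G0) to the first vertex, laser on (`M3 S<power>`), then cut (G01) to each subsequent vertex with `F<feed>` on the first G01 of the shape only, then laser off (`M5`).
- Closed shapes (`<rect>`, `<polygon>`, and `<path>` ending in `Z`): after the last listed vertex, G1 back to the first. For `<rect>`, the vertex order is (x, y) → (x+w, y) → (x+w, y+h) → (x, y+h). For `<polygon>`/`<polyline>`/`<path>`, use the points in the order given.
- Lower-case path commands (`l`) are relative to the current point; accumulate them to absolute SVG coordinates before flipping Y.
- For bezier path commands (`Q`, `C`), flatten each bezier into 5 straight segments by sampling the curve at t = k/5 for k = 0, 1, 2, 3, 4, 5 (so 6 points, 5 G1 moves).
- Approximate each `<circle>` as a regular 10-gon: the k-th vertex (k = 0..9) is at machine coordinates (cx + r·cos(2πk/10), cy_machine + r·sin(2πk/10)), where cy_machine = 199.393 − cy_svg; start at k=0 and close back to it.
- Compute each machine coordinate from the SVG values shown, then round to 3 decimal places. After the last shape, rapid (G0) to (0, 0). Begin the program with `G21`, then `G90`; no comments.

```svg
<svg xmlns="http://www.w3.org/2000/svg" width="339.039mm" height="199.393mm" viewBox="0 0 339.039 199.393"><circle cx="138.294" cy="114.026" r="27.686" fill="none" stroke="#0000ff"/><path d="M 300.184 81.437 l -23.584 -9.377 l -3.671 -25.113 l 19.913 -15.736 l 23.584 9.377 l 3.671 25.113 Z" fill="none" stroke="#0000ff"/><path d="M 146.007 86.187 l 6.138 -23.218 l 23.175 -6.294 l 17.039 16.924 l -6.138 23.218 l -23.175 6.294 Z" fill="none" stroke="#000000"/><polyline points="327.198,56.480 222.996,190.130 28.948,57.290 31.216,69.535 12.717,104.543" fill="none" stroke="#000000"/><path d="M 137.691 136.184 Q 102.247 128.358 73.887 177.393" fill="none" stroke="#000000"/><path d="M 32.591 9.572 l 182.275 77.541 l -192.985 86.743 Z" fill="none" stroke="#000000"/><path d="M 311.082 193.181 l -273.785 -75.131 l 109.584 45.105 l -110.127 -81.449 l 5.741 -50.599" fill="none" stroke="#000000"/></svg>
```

G21
G90
G0 X165.980 Y85.367
M3 S286
G01 X160.692 Y101.640 F4775
G01 X146.849 Y111.698
G01 X129.739 Y111.698
G01 X115.896 Y101.640
G01 X110.608 Y85.367
G01 X115.896 Y69.094
G01 X129.739 Y59.036
G01 X146.849 Y59.036
G01 X160.692 Y69.094
G01 X165.980 Y85.367
M5
G0 X300.184 Y117.956
M3 S286
G01 X276.600 Y127.333 F4775
G01 X272.929 Y152.446
G01 X292.842 Y168.182
G01 X316.426 Y158.805
G01 X320.097 Y133.692
G01 X300.184 Y117.956
M5
G0 X146.007 Y113.206
M3 S557
G01 X152.145 Y136.424 F2144
G01 X175.320 Y142.718
G01 X192.359 Y125.794
G01 X186.221 Y102.576
G01 X163.046 Y96.282
G01 X146.007 Y113.206
M5
G0 X327.198 Y142.913
M3 S557
G01 X222.996 Y9.263 F2144
G01 X28.948 Y142.103
G01 X31.216 Y129.858
G01 X12.717 Y94.850
M5
G0 X137.691 Y63.209
M3 S557
G01 X123.797 Y64.065 F2144
G01 X110.469 Y60.372
G01 X97.708 Y52.130
G01 X85.514 Y39.340
G01 X73.887 Y22.000
M5
G0 X32.591 Y189.821
M3 S557
G01 X214.866 Y112.280 F2144
G01 X21.881 Y25.537
G01 X32.591 Y189.821
M5
G0 X311.082 Y6.212
M3 S557
G01 X37.297 Y81.343 F2144
G01 X146.881 Y36.238
G01 X36.754 Y117.687
G01 X42.495 Y168.286
M5
G0 X0.000 Y0.000

viewBox `0 0 339.039 199.393` with mm width/height → 1 unit = 1 mm. Flip: y_m = 199.393 − y_svg.

**Shape 1** — `<circle>` circle, stroke `#0000ff` → engrave (S286, F4775). Machine vertices: (165.980,85.367) → (160.692,101.640) → (146.849,111.698) → (129.739,111.698) → (115.896,101.640) → (110.608,85.367) → (115.896,69.094) → (129.739,59.036) → (146.849,59.036) → (160.692,69.094) → (165.980,85.367). Closed: final G1 returns to the first vertex.

**Shape 2** — `<path>` regular polygon, stroke `#0000ff` → engrave (S286, F4775). Machine vertices: (300.184,117.956) → (276.600,127.333) → (272.929,152.446) → (292.842,168.182) → (316.426,158.805) → (320.097,133.692) → (300.184,117.956). Closed: final G1 returns to the first vertex.

**Shape 3** — `<path>` regular polygon, stroke `#000000` → score (S557, F2144). Machine vertices: (146.007,113.206) → (152.145,136.424) → (175.320,142.718) → (192.359,125.794) → (186.221,102.576) → (163.046,96.282) → (146.007,113.206). Closed: final G1 returns to the first vertex.

**Shape 4** — `<polyline>` open polyline, stroke `#000000` → score (S557, F2144). Machine vertices: (327.198,142.913) → (222.996,9.263) → (28.948,142.103) → (31.216,129.858) → (12.717,94.850). Open path.

**Shape 5** — `<path>` quadratic bezier, stroke `#000000` → score (S557, F2144). Control points (SVG): P0=(137.691,136.184), P1=(102.247,128.358), P2=(73.887,177.393); sampled at t=k/5. Machine vertices: (137.691,63.209) → (123.797,64.065) → (110.469,60.372) → (97.708,52.130) → (85.514,39.340) → (73.887,22.000). Open path.

**Shape 6** — `<path>` closed polygon, stroke `#000000` → score (S557, F2144). Machine vertices: (32.591,189.821) → (214.866,112.280) → (21.881,25.537) → (32.591,189.821). Closed: final G1 returns to the first vertex.

**Shape 7** — `<path>` open polyline, stroke `#000000` → score (S557, F2144). Machine vertices: (311.082,6.212) → (37.297,81.343) → (146.881,36.238) → (36.754,117.687) → (42.495,168.286). Open path.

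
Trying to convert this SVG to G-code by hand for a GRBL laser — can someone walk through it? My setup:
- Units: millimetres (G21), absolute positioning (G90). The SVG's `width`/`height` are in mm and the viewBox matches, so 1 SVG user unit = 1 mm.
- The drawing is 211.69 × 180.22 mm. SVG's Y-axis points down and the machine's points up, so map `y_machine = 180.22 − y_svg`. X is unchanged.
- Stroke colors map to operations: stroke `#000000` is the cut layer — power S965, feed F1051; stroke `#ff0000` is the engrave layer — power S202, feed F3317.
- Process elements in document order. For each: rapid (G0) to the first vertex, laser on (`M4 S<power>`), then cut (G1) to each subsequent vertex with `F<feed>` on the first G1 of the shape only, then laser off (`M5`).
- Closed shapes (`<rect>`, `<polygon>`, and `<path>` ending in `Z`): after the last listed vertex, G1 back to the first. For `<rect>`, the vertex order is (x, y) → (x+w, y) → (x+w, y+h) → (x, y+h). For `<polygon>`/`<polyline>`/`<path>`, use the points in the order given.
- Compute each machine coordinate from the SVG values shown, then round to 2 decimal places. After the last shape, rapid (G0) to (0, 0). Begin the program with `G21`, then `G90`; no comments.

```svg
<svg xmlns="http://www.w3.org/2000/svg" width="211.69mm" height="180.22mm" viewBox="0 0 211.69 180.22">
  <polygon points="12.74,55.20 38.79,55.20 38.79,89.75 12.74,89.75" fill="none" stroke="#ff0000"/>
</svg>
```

viewBox `0 0 211.69 180.22` with mm width/height → 1 unit = 1 mm. Flip: y_m = 180.22 − y_svg.

**Shape 1** — `<polygon>` rectangle, stroke `#ff0000` → engrave (S202, F3317). Machine vertices: (12.74,125.02) → (38.79,125.02) → (38.79,90.47) → (12.74,90.47) → (12.74,125.02). Closed: final G1 returns to the first vertex.

G21
G90
G0 X12.74 Y125.02
M4 S202
G1 X38.79 Y125.02 F3317
G1 X38.79 Y90.47
G1 X12.74 Y90.47
G1 X12.74 Y125.02
M5
G0 X0.00 Y0.00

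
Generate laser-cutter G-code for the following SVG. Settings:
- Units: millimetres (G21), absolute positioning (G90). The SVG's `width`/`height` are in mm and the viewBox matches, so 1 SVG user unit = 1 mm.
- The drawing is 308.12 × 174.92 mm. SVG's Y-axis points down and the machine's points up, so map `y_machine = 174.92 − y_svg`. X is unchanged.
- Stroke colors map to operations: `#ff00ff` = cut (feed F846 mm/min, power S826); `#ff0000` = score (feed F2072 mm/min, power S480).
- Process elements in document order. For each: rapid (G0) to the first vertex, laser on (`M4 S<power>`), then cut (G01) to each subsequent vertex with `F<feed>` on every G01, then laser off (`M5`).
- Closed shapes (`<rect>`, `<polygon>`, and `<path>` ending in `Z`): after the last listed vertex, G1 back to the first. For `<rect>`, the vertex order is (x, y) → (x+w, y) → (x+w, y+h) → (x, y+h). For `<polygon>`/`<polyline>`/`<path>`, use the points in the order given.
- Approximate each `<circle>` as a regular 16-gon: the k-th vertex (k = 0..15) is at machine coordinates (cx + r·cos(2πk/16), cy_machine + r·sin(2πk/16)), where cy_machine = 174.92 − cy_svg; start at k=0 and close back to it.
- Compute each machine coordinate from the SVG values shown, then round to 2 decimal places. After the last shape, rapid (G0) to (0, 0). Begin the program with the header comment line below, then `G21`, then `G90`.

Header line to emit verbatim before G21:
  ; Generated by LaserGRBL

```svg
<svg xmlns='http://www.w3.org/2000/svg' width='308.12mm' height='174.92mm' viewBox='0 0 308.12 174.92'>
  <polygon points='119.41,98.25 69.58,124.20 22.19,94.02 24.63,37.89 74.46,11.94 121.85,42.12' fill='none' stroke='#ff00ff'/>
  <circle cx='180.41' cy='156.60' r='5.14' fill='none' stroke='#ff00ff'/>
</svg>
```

; Generated by LaserGRBL
G21
G90
G0 X119.41 Y76.67
M4 S826
G01 X69.58 Y50.72 F846
G01 X22.19 Y80.90 F846
G01 X24.63 Y137.03 F846
G01 X74.46 Y162.98 F846
G01 X121.85 Y132.80 F846
G01 X119.41 Y76.67 F846
M5
G0 X185.55 Y18.32
M4 S826
G01 X185.16 Y20.29 F846
G01 X184.04 Y21.95 F846
G01 X182.38 Y23.07 F846
G01 X180.41 Y23.46 F846
G01 X178.44 Y23.07 F846
G01 X176.78 Y21.95 F846
G01 X175.66 Y20.29 F846
G01 X175.27 Y18.32 F846
G01 X175.66 Y16.35 F846
G01 X176.78 Y14.69 F846
G01 X178.44 Y13.57 F846
G01 X180.41 Y13.18 F846
G01 X182.38 Y13.57 F846
G01 X184.04 Y14.69 F846
G01 X185.16 Y16.35 F846
G01 X185.55 Y18.32 F846
M5
G0 X0.00 Y0.00

1 u = 1 mm; y_m = 174.92 − y.

[1] `<polygon>` regular polygon, #ff00ff→cut S826 F846: (119.41,76.67) → (69.58,50.72) → (22.19,80.90) → (24.63,137.03) → (74.46,162.98) → (121.85,132.80) → (119.41,76.67) (closed)

[2] `<circle>` circle, #ff00ff→cut S826 F846: (185.55,18.32) → (185.16,20.29) → (184.04,21.95) → (182.38,23.07) → (180.41,23.46) → (178.44,23.07) → (176.78,21.95) → (175.66,20.29) → (175.27,18.32) → (175.66,16.35) → (176.78,14.69) → (178.44,13.57) → (180.41,13.18) → (182.38,13.57) → (184.04,14.69) → (185.16,16.35) → (185.55,18.32) (closed)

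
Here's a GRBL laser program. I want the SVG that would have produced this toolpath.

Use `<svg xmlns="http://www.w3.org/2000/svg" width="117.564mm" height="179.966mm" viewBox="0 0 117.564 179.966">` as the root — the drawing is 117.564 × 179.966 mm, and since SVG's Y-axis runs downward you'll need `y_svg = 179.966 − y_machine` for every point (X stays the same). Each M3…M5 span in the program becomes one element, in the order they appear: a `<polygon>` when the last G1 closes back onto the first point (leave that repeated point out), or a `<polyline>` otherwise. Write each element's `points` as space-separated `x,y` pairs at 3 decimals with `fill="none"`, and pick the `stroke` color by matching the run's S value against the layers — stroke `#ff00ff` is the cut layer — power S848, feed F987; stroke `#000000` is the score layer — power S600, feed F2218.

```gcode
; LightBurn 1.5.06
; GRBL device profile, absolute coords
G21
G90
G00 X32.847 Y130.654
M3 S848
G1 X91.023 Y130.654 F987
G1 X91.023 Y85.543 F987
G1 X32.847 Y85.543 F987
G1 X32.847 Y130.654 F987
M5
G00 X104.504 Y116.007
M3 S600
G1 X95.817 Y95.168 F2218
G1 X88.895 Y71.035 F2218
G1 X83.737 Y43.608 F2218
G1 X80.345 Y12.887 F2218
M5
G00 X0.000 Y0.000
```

<svg xmlns="http://www.w3.org/2000/svg" width="117.564mm" height="179.966mm" viewBox="0 0 117.564 179.966">
  <polygon points="32.847,49.312 91.023,49.312 91.023,94.423 32.847,94.423" fill="none" stroke="#ff00ff"/>
  <polyline points="104.504,63.959 95.817,84.798 88.895,108.931 83.737,136.358 80.345,167.079" fill="none" stroke="#000000"/>
</svg>

y_svg = 179.966 − y_m.

[1] S848→`#ff00ff` (cut); closed run; points: 32.847,49.312 91.023,49.312 91.023,94.423 32.847,94.423

[2] S600→`#000000` (score); open run; points: 104.504,63.959 95.817,84.798 88.895,108.931 83.737,136.358 80.345,167.079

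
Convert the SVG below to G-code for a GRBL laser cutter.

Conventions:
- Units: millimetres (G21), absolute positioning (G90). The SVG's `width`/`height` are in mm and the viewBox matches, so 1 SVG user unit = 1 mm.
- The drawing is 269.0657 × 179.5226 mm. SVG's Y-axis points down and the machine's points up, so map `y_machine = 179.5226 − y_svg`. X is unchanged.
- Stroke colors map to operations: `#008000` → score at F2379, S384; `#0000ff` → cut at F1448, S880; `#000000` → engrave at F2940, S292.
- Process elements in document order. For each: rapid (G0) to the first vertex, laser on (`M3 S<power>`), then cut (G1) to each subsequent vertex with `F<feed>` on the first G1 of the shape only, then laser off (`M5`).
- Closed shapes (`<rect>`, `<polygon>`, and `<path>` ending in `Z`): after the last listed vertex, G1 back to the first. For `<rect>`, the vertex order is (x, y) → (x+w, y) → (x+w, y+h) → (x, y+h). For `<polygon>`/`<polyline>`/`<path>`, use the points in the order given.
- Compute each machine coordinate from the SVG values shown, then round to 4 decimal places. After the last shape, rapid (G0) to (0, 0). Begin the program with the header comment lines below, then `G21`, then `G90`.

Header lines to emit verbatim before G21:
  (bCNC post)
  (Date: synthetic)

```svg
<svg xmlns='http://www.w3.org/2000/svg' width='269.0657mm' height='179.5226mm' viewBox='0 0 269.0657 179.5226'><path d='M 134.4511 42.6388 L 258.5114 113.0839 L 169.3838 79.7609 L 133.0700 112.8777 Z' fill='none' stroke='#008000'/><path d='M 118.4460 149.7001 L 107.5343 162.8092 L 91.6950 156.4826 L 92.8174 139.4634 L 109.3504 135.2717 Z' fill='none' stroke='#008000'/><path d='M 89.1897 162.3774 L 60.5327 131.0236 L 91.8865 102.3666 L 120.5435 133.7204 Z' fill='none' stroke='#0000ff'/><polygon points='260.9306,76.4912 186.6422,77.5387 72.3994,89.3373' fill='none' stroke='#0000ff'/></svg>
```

(bCNC post)
(Date: synthetic)
G21
G90
G0 X134.4511 Y136.8838
M3 S384
G1 X258.5114 Y66.4387 F2379
G1 X169.3838 Y99.7617
G1 X133.0700 Y66.6449
G1 X134.4511 Y136.8838
M5
G0 X118.4460 Y29.8225
M3 S384
G1 X107.5343 Y16.7134 F2379
G1 X91.6950 Y23.0400
G1 X92.8174 Y40.0592
G1 X109.3504 Y44.2509
G1 X118.4460 Y29.8225
M5
G0 X89.1897 Y17.1452
M3 S880
G1 X60.5327 Y48.4990 F1448
G1 X91.8865 Y77.1560
G1 X120.5435 Y45.8022
G1 X89.1897 Y17.1452
M5
G0 X260.9306 Y103.0314
M3 S880
G1 X186.6422 Y101.9839 F1448
G1 X72.3994 Y90.1853
G1 X260.9306 Y103.0314
M5
G0 X0.0000 Y0.0000

1 u = 1 mm; y_m = 179.5226 − y.

[1] `<path>` closed polygon, #008000→score S384 F2379: (134.4511,136.8838) → (258.5114,66.4387) → (169.3838,99.7617) → (133.0700,66.6449) → (134.4511,136.8838) (closed)

[2] `<path>` regular polygon, #008000→score S384 F2379: (118.4460,29.8225) → (107.5343,16.7134) → (91.6950,23.0400) → (92.8174,40.0592) → (109.3504,44.2509) → (118.4460,29.8225) (closed)

[3] `<path>` regular polygon, #0000ff→cut S880 F1448: (89.1897,17.1452) → (60.5327,48.4990) → (91.8865,77.1560) → (120.5435,45.8022) → (89.1897,17.1452) (closed)

[4] `<polygon>` closed polygon, #0000ff→cut S880 F1448: (260.9306,103.0314) → (186.6422,101.9839) → (72.3994,90.1853) → (260.9306,103.0314) (closed)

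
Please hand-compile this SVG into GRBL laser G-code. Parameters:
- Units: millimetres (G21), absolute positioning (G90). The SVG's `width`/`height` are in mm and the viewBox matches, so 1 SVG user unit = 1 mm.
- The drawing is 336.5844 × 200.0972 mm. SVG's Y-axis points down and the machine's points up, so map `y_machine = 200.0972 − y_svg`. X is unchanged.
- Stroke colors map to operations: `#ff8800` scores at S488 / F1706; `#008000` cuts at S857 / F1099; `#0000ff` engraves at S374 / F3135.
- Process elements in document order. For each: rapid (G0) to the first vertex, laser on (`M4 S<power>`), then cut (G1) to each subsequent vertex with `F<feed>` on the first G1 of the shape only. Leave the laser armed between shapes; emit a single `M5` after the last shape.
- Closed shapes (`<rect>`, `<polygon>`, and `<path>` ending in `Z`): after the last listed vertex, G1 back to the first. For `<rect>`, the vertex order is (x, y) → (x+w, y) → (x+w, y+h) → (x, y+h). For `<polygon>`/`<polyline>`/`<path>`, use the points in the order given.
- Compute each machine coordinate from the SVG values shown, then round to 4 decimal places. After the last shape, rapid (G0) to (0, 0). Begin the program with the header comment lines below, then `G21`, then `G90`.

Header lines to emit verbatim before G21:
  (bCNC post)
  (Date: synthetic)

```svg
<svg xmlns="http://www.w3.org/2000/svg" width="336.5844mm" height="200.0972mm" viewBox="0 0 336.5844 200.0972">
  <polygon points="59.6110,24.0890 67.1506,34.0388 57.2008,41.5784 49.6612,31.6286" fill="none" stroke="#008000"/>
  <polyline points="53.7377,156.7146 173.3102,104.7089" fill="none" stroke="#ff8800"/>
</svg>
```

1 u = 1 mm; y_m = 200.0972 − y.

[1] `<polygon>` regular polygon, #008000→cut S857 F1099: (59.6110,176.0082) → (67.1506,166.0584) → (57.2008,158.5188) → (49.6612,168.4686) → (59.6110,176.0082) (closed)

[2] `<polyline>` line segment, #ff8800→score S488 F1706: (53.7377,43.3826) → (173.3102,95.3883)

(bCNC post)
(Date: synthetic)
G21
G90
G0 X59.6110 Y176.0082
M4 S857
G1 X67.1506 Y166.0584 F1099
G1 X57.2008 Y158.5188
G1 X49.6612 Y168.4686
G1 X59.6110 Y176.0082
G0 X53.7377 Y43.3826
M4 S488
G1 X173.3102 Y95.3883 F1706
M5
G0 X0.0000 Y0.0000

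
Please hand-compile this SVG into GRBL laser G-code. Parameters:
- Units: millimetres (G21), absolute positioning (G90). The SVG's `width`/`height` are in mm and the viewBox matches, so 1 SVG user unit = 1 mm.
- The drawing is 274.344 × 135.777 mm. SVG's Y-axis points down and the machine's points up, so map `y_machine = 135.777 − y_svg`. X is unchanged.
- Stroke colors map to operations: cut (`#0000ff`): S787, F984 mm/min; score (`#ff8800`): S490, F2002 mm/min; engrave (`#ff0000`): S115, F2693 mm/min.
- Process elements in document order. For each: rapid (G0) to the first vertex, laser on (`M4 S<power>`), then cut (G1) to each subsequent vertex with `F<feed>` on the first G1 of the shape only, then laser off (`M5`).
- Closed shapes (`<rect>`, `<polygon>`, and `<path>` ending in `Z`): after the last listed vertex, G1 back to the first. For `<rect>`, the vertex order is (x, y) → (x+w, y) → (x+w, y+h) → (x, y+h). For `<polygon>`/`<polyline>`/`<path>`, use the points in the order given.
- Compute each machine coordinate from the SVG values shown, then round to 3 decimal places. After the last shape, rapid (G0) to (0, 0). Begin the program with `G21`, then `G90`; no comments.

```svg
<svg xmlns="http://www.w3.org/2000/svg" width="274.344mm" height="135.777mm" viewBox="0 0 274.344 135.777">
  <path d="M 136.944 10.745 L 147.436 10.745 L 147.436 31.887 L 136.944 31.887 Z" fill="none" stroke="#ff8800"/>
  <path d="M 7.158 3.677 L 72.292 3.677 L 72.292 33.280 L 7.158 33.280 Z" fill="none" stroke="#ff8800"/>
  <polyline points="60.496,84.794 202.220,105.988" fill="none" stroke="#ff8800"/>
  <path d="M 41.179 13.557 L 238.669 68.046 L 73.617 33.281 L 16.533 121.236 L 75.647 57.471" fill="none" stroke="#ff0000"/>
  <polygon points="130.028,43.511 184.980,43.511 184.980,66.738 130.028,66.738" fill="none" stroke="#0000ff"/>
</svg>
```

1 u = 1 mm; y_m = 135.777 − y.

[1] `<path>` rectangle, #ff8800→score S490 F2002: (136.944,125.032) → (147.436,125.032) → (147.436,103.890) → (136.944,103.890) → (136.944,125.032) (closed)

[2] `<path>` rectangle, #ff8800→score S490 F2002: (7.158,132.100) → (72.292,132.100) → (72.292,102.497) → (7.158,102.497) → (7.158,132.100) (closed)

[3] `<polyline>` line segment, #ff8800→score S490 F2002: (60.496,50.983) → (202.220,29.789)

[4] `<path>` open polyline, #ff0000→engrave S115 F2693: (41.179,122.220) → (238.669,67.731) → (73.617,102.496) → (16.533,14.541) → (75.647,78.306)

[5] `<polygon>` rectangle, #0000ff→cut S787 F984: (130.028,92.266) → (184.980,92.266) → (184.980,69.039) → (130.028,69.039) → (130.028,92.266) (closed)

G21
G90
G0 X136.944 Y125.032
M4 S490
G1 X147.436 Y125.032 F2002
G1 X147.436 Y103.890
G1 X136.944 Y103.890
G1 X136.944 Y125.032
M5
G0 X7.158 Y132.100
M4 S490
G1 X72.292 Y132.100 F2002
G1 X72.292 Y102.497
G1 X7.158 Y102.497
G1 X7.158 Y132.100
M5
G0 X60.496 Y50.983
M4 S490
G1 X202.220 Y29.789 F2002
M5
G0 X41.179 Y122.220
M4 S115
G1 X238.669 Y67.731 F2693
G1 X73.617 Y102.496
G1 X16.533 Y14.541
G1 X75.647 Y78.306
M5
G0 X130.028 Y92.266
M4 S787
G1 X184.980 Y92.266 F984
G1 X184.980 Y69.039
G1 X130.028 Y69.039
G1 X130.028 Y92.266
M5
G0 X0.000 Y0.000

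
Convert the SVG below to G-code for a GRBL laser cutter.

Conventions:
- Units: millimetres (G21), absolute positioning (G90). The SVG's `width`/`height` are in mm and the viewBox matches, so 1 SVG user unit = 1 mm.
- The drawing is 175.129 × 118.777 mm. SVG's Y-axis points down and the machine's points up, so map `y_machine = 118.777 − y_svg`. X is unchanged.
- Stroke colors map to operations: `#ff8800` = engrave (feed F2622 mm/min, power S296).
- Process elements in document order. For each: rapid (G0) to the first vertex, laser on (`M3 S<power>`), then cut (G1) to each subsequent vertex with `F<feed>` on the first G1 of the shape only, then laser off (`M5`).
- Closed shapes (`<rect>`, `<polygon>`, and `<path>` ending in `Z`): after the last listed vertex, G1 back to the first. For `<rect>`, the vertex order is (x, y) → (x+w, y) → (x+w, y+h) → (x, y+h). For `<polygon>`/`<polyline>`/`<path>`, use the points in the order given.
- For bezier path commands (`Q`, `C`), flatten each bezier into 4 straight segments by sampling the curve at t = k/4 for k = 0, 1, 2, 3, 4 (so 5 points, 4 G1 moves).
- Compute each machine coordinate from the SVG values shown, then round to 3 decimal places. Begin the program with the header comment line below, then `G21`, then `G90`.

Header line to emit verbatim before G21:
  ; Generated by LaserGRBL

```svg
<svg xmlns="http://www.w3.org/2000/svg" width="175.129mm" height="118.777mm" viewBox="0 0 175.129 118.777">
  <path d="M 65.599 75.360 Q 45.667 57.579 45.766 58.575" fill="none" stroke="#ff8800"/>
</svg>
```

viewBox `0 0 175.129 118.777` with mm width/height → 1 unit = 1 mm. Flip: y_m = 118.777 − y_svg.

**Shape 1** — `<path>` quadratic bezier, stroke `#ff8800` → engrave (S296, F2622). Control points (SVG): P0=(65.599,75.360), P1=(45.667,57.579), P2=(45.766,58.575); sampled at t=k/4. Machine vertices: (65.599,43.417) → (56.885,51.134) → (50.675,56.504) → (46.968,59.526) → (45.766,60.202). Open path.

; Generated by LaserGRBL
G21
G90
G0 X65.599 Y43.417
M3 S296
G1 X56.885 Y51.134 F2622
G1 X50.675 Y56.504
G1 X46.968 Y59.526
G1 X45.766 Y60.202
M5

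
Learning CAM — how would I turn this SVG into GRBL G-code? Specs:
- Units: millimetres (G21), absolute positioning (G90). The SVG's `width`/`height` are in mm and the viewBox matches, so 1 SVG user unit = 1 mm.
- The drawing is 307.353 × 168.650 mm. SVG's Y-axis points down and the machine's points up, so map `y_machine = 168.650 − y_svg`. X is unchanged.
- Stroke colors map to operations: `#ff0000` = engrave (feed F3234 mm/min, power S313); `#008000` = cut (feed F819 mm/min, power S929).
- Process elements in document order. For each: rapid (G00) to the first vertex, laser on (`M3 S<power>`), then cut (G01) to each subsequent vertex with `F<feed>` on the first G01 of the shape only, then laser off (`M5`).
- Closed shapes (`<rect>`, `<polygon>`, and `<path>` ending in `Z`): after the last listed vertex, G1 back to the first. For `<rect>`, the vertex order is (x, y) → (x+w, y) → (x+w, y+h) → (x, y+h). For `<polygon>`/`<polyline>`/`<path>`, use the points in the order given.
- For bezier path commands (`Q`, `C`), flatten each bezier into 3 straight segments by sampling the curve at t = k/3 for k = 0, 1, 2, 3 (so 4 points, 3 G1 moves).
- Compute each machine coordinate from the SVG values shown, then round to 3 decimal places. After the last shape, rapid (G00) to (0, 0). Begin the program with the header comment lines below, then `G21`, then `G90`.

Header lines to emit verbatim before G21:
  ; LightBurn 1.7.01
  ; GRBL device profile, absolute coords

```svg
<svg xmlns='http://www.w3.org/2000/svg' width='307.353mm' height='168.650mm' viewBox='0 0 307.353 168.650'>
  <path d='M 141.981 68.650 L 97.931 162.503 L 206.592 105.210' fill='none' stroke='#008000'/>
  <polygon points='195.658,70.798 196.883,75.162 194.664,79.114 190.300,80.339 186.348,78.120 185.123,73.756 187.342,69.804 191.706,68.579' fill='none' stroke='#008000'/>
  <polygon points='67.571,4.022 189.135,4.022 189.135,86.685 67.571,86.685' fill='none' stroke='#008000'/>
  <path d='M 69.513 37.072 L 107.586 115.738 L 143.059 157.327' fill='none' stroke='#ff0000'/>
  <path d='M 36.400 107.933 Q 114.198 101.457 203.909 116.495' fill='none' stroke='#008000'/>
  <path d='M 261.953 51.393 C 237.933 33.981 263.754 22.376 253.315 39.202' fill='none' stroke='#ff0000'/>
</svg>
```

Since the viewBox matches the mm dimensions, user units are millimetres directly. The only transform is the Y-flip y_m = 168.650 − y_svg.

Shape 1 is a open polyline drawn with `<path>`. Its stroke #008000 means cut at S929, F819. After flipping Y the toolpath is (141.981,100.000) → (97.931,6.147) → (206.592,63.440).

Shape 2 is a regular polygon drawn with `<polygon>`. Its stroke #008000 means cut at S929, F819. After flipping Y the toolpath is (195.658,97.852) → (196.883,93.488) → (194.664,89.536) → (190.300,88.311) → (186.348,90.530) → (185.123,94.894) → (187.342,98.846) → (191.706,100.071) → (195.658,97.852), returning to the start.

Shape 3 is a rectangle drawn with `<polygon>`. Its stroke #008000 means cut at S929, F819. After flipping Y the toolpath is (67.571,164.628) → (189.135,164.628) → (189.135,81.965) → (67.571,81.965) → (67.571,164.628), returning to the start.

Shape 4 is a open polyline drawn with `<path>`. Its stroke #ff0000 means engrave at S313, F3234. After flipping Y the toolpath is (69.513,131.578) → (107.586,52.912) → (143.059,11.323).

Shape 5 is a quadratic bezier drawn with `<path>`. Its stroke #008000 means cut at S929, F819. After flipping Y the toolpath is (36.400,60.717) → (89.589,62.644) → (145.425,59.790) → (203.909,52.155).

Shape 6 is a cubic bezier drawn with `<path>`. Its stroke #ff0000 means engrave at S313, F3234. After flipping Y the toolpath is (261.953,117.257) → (251.358,131.895) → (254.856,137.635) → (253.315,129.448).

; LightBurn 1.7.01
; GRBL device profile, absolute coords
G21
G90
G00 X141.981 Y100.000
M3 S929
G01 X97.931 Y6.147 F819
G01 X206.592 Y63.440
M5
G00 X195.658 Y97.852
M3 S929
G01 X196.883 Y93.488 F819
G01 X194.664 Y89.536
G01 X190.300 Y88.311
G01 X186.348 Y90.530
G01 X185.123 Y94.894
G01 X187.342 Y98.846
G01 X191.706 Y100.071
G01 X195.658 Y97.852
M5
G00 X67.571 Y164.628
M3 S929
G01 X189.135 Y164.628 F819
G01 X189.135 Y81.965
G01 X67.571 Y81.965
G01 X67.571 Y164.628
M5
G00 X69.513 Y131.578
M3 S313
G01 X107.586 Y52.912 F3234
G01 X143.059 Y11.323
M5
G00 X36.400 Y60.717
M3 S929
G01 X89.589 Y62.644 F819
G01 X145.425 Y59.790
G01 X203.909 Y52.155
M5
G00 X261.953 Y117.257
M3 S313
G01 X251.358 Y131.895 F3234
G01 X254.856 Y137.635
G01 X253.315 Y129.448
M5
G00 X0.000 Y0.000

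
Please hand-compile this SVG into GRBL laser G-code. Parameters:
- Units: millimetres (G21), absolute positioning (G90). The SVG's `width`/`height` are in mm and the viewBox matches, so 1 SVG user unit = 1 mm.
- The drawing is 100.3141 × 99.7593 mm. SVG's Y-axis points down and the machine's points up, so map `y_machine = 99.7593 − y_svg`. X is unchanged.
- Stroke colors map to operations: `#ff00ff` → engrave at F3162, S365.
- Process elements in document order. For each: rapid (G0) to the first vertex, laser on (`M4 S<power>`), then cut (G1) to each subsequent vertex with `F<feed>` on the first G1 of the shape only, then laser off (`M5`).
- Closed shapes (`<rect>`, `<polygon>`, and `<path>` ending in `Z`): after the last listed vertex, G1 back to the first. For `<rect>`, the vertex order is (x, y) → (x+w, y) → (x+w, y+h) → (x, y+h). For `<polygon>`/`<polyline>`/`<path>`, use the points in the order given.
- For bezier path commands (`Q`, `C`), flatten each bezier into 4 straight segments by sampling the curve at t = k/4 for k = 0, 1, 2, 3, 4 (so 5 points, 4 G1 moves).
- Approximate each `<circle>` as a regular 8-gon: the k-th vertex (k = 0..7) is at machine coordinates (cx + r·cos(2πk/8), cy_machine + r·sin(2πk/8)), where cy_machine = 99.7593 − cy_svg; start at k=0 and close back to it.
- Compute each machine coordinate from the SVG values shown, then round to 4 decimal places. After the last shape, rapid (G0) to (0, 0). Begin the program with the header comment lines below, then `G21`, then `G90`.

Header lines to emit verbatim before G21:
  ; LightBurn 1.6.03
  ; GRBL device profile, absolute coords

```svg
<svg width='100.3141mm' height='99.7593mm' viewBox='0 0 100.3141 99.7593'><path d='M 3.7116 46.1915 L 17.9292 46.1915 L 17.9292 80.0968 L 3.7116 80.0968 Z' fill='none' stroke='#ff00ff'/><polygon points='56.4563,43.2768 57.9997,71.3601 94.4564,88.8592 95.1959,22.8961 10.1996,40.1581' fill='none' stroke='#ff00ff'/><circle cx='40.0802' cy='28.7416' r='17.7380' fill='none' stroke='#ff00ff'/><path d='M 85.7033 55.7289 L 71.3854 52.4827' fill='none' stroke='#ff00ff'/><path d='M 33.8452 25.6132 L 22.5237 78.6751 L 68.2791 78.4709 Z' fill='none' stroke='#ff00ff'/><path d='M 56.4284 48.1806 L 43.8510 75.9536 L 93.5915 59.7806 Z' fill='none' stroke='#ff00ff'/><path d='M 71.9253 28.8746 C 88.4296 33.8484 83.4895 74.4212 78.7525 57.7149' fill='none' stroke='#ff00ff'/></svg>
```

; LightBurn 1.6.03
; GRBL device profile, absolute coords
G21
G90
G0 X3.7116 Y53.5678
M4 S365
G1 X17.9292 Y53.5678 F3162
G1 X17.9292 Y19.6625
G1 X3.7116 Y19.6625
G1 X3.7116 Y53.5678
M5
G0 X56.4563 Y56.4825
M4 S365
G1 X57.9997 Y28.3992 F3162
G1 X94.4564 Y10.9001
G1 X95.1959 Y76.8632
G1 X10.1996 Y59.6012
G1 X56.4563 Y56.4825
M5
G0 X57.8182 Y71.0177
M4 S365
G1 X52.6229 Y83.5604 F3162
G1 X40.0802 Y88.7557
G1 X27.5375 Y83.5604
G1 X22.3422 Y71.0177
G1 X27.5375 Y58.4750
G1 X40.0802 Y53.2797
G1 X52.6229 Y58.4750
G1 X57.8182 Y71.0177
M5
G0 X85.7033 Y44.0304
M4 S365
G1 X71.3854 Y47.2766 F3162
M5
G0 X33.8452 Y74.1461
M4 S365
G1 X22.5237 Y21.0842 F3162
G1 X68.2791 Y21.2884
G1 X33.8452 Y74.1461
M5
G0 X56.4284 Y51.5787
M4 S365
G1 X43.8510 Y23.8057 F3162
G1 X93.5915 Y39.9787
G1 X56.4284 Y51.5787
M5
G0 X71.9253 Y70.8847
M4 S365
G1 X80.6209 Y61.9308 F3162
G1 X83.3044 Y48.3345
G1 X82.0051 Y38.8033
G1 X78.7525 Y42.0444
M5
G0 X0.0000 Y0.0000

viewBox `0 0 100.3141 99.7593` with mm width/height → 1 unit = 1 mm. Flip: y_m = 99.7593 − y_svg.

**Shape 1** — `<path>` rectangle, stroke `#ff00ff` → engrave (S365, F3162). Machine vertices: (3.7116,53.5678) → (17.9292,53.5678) → (17.9292,19.6625) → (3.7116,19.6625) → (3.7116,53.5678). Closed: final G1 returns to the first vertex.

**Shape 2** — `<polygon>` closed polygon, stroke `#ff00ff` → engrave (S365, F3162). Machine vertices: (56.4563,56.4825) → (57.9997,28.3992) → (94.4564,10.9001) → (95.1959,76.8632) → (10.1996,59.6012) → (56.4563,56.4825). Closed: final G1 returns to the first vertex.

**Shape 3** — `<circle>` circle, stroke `#ff00ff` → engrave (S365, F3162). Machine vertices: (57.8182,71.0177) → (52.6229,83.5604) → (40.0802,88.7557) → (27.5375,83.5604) → (22.3422,71.0177) → (27.5375,58.4750) → (40.0802,53.2797) → (52.6229,58.4750) → (57.8182,71.0177). Closed: final G1 returns to the first vertex.

**Shape 4** — `<path>` line segment, stroke `#ff00ff` → engrave (S365, F3162). Machine vertices: (85.7033,44.0304) → (71.3854,47.2766). Open path.

**Shape 5** — `<path>` closed polygon, stroke `#ff00ff` → engrave (S365, F3162). Machine vertices: (33.8452,74.1461) → (22.5237,21.0842) → (68.2791,21.2884) → (33.8452,74.1461). Closed: final G1 returns to the first vertex.

**Shape 6** — `<path>` closed polygon, stroke `#ff00ff` → engrave (S365, F3162). Machine vertices: (56.4284,51.5787) → (43.8510,23.8057) → (93.5915,39.9787) → (56.4284,51.5787). Closed: final G1 returns to the first vertex.

**Shape 7** — `<path>` cubic bezier, stroke `#ff00ff` → engrave (S365, F3162). Control points (SVG): P0=(71.9253,28.8746), P1=(88.4296,33.8484), P2=(83.4895,74.4212), P3=(78.7525,57.7149); sampled at t=k/4. Machine vertices: (71.9253,70.8847) → (80.6209,61.9308) → (83.3044,48.3345) → (82.0051,38.8033) → (78.7525,42.0444). Open path.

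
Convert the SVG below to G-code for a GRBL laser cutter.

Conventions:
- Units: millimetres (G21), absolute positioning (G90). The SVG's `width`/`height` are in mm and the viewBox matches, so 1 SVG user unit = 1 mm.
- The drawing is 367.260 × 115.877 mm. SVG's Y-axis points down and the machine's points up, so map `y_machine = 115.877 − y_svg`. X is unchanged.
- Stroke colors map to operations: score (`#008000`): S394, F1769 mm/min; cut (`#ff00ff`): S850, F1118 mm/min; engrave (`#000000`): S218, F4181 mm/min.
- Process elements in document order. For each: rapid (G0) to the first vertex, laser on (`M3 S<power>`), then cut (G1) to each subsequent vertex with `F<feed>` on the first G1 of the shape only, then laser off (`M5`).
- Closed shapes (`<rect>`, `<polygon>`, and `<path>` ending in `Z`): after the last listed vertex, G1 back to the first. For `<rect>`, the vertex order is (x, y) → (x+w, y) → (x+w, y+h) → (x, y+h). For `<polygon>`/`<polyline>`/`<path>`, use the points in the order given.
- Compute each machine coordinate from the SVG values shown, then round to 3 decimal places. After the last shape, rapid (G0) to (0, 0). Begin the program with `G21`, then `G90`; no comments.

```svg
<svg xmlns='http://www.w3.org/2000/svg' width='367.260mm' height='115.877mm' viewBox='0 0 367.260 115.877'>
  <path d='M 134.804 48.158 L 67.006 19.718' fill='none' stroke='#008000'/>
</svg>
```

G21
G90
G0 X134.804 Y67.719
M3 S394
G1 X67.006 Y96.159 F1769
M5
G0 X0.000 Y0.000

1 u = 1 mm; y_m = 115.877 − y.

[1] `<path>` line segment, #008000→score S394 F1769: (134.804,67.719) → (67.006,96.159)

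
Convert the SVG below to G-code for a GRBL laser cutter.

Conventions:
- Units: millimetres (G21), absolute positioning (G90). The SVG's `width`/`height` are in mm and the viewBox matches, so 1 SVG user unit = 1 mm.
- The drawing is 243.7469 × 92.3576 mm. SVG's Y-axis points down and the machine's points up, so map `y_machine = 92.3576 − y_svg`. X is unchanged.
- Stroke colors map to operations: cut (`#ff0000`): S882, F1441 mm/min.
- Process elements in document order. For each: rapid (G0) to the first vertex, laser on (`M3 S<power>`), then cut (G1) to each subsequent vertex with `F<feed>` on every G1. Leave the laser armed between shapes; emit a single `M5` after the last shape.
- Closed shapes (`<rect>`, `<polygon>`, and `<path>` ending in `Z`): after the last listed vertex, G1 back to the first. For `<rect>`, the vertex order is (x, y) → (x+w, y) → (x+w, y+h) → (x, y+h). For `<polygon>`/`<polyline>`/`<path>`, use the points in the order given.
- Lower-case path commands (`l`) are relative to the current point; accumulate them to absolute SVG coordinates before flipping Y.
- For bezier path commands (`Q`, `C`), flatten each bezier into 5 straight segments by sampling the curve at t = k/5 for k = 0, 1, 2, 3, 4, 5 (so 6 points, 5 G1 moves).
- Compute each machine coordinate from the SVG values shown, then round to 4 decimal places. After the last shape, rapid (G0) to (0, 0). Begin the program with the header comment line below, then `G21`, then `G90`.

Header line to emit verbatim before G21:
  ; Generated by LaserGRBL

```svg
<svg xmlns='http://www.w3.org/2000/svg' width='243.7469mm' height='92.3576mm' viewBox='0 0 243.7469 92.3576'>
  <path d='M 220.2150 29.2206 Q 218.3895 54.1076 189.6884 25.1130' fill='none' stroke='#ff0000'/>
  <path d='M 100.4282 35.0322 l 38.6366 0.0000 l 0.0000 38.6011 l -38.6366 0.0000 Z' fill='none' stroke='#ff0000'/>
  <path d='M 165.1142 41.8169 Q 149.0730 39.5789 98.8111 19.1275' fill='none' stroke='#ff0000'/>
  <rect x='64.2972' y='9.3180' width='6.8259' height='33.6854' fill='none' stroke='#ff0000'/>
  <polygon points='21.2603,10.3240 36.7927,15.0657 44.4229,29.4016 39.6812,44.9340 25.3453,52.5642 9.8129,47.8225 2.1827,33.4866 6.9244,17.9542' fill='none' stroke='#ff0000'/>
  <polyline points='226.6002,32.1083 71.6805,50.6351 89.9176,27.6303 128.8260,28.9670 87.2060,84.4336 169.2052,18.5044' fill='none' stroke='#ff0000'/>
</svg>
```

1 u = 1 mm; y_m = 92.3576 − y.

[1] `<path>` quadratic bezier, #ff0000→cut S882 F1441: (220.2150,63.1370) → (218.4098,55.3375) → (214.4545,51.8485) → (208.3492,52.6700) → (200.0938,57.8020) → (189.6884,67.2446)

[2] `<path>` rectangle, #ff0000→cut S882 F1441: (100.4282,57.3254) → (139.0648,57.3254) → (139.0648,18.7243) → (100.4282,18.7243) → (100.4282,57.3254) (closed)

[3] `<path>` quadratic bezier, #ff0000→cut S882 F1441: (165.1142,50.5407) → (157.3289,52.1644) → (146.8059,55.2452) → (133.5453,59.7831) → (117.5470,65.7781) → (98.8111,73.2301)

[4] `<rect>` rectangle, #ff0000→cut S882 F1441: (64.2972,83.0396) → (71.1231,83.0396) → (71.1231,49.3542) → (64.2972,49.3542) → (64.2972,83.0396) (closed)

[5] `<polygon>` regular polygon, #ff0000→cut S882 F1441: (21.2603,82.0336) → (36.7927,77.2919) → (44.4229,62.9560) → (39.6812,47.4236) → (25.3453,39.7934) → (9.8129,44.5351) → (2.1827,58.8710) → (6.9244,74.4034) → (21.2603,82.0336) (closed)

[6] `<polyline>` open polyline, #ff0000→cut S882 F1441: (226.6002,60.2493) → (71.6805,41.7225) → (89.9176,64.7273) → (128.8260,63.3906) → (87.2060,7.9240) → (169.2052,73.8532)

; Generated by LaserGRBL
G21
G90
G0 X220.2150 Y63.1370
M3 S882
G1 X218.4098 Y55.3375 F1441
G1 X214.4545 Y51.8485 F1441
G1 X208.3492 Y52.6700 F1441
G1 X200.0938 Y57.8020 F1441
G1 X189.6884 Y67.2446 F1441
G0 X100.4282 Y57.3254
M3 S882
G1 X139.0648 Y57.3254 F1441
G1 X139.0648 Y18.7243 F1441
G1 X100.4282 Y18.7243 F1441
G1 X100.4282 Y57.3254 F1441
G0 X165.1142 Y50.5407
M3 S882
G1 X157.3289 Y52.1644 F1441
G1 X146.8059 Y55.2452 F1441
G1 X133.5453 Y59.7831 F1441
G1 X117.5470 Y65.7781 F1441
G1 X98.8111 Y73.2301 F1441
G0 X64.2972 Y83.0396
M3 S882
G1 X71.1231 Y83.0396 F1441
G1 X71.1231 Y49.3542 F1441
G1 X64.2972 Y49.3542 F1441
G1 X64.2972 Y83.0396 F1441
G0 X21.2603 Y82.0336
M3 S882
G1 X36.7927 Y77.2919 F1441
G1 X44.4229 Y62.9560 F1441
G1 X39.6812 Y47.4236 F1441
G1 X25.3453 Y39.7934 F1441
G1 X9.8129 Y44.5351 F1441
G1 X2.1827 Y58.8710 F1441
G1 X6.9244 Y74.4034 F1441
G1 X21.2603 Y82.0336 F1441
G0 X226.6002 Y60.2493
M3 S882
G1 X71.6805 Y41.7225 F1441
G1 X89.9176 Y64.7273 F1441
G1 X128.8260 Y63.3906 F1441
G1 X87.2060 Y7.9240 F1441
G1 X169.2052 Y73.8532 F1441
M5
G0 X0.0000 Y0.0000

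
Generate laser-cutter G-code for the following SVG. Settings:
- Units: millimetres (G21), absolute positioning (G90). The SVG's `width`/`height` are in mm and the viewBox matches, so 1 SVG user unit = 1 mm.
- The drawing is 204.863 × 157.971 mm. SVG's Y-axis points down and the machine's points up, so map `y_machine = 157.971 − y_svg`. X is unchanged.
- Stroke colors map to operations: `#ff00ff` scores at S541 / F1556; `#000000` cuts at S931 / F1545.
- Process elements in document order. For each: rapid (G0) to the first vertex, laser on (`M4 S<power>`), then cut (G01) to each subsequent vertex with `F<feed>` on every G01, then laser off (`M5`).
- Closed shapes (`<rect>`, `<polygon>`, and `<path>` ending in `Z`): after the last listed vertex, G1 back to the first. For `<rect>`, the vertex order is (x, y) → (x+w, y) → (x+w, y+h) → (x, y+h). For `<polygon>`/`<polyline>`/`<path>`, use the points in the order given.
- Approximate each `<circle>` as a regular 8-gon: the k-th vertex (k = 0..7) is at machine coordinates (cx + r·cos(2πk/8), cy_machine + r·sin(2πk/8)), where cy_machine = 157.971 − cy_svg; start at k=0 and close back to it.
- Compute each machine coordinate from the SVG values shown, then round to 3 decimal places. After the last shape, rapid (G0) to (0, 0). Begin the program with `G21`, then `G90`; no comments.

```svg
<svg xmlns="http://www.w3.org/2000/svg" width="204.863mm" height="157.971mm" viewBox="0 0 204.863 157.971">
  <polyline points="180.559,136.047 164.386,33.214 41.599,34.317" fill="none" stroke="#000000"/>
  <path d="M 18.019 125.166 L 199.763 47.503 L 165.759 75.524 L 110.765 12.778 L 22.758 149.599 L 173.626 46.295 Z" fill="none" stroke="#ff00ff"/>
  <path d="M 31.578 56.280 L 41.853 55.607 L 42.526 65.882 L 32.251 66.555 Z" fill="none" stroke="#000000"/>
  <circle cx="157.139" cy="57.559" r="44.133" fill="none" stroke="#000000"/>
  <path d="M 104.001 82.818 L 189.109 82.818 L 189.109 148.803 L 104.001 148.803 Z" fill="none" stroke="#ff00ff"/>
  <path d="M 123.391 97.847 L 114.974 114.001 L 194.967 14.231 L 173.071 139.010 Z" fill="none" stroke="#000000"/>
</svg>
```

G21
G90
G0 X180.559 Y21.924
M4 S931
G01 X164.386 Y124.757 F1545
G01 X41.599 Y123.654 F1545
M5
G0 X18.019 Y32.805
M4 S541
G01 X199.763 Y110.468 F1556
G01 X165.759 Y82.447 F1556
G01 X110.765 Y145.193 F1556
G01 X22.758 Y8.372 F1556
G01 X173.626 Y111.676 F1556
G01 X18.019 Y32.805 F1556
M5
G0 X31.578 Y101.691
M4 S931
G01 X41.853 Y102.364 F1545
G01 X42.526 Y92.089 F1545
G01 X32.251 Y91.416 F1545
G01 X31.578 Y101.691 F1545
M5
G0 X201.272 Y100.412
M4 S931
G01 X188.346 Y131.619 F1545
G01 X157.139 Y144.545 F1545
G01 X125.932 Y131.619 F1545
G01 X113.006 Y100.412 F1545
G01 X125.932 Y69.205 F1545
G01 X157.139 Y56.279 F1545
G01 X188.346 Y69.205 F1545
G01 X201.272 Y100.412 F1545
M5
G0 X104.001 Y75.153
M4 S541
G01 X189.109 Y75.153 F1556
G01 X189.109 Y9.168 F1556
G01 X104.001 Y9.168 F1556
G01 X104.001 Y75.153 F1556
M5
G0 X123.391 Y60.124
M4 S931
G01 X114.974 Y43.970 F1545
G01 X194.967 Y143.740 F1545
G01 X173.071 Y18.961 F1545
G01 X123.391 Y60.124 F1545
M5
G0 X0.000 Y0.000

1 u = 1 mm; y_m = 157.971 − y.

[1] `<polyline>` open polyline, #000000→cut S931 F1545: (180.559,21.924) → (164.386,124.757) → (41.599,123.654)

[2] `<path>` closed polygon, #ff00ff→score S541 F1556: (18.019,32.805) → (199.763,110.468) → (165.759,82.447) → (110.765,145.193) → (22.758,8.372) → (173.626,111.676) → (18.019,32.805) (closed)

[3] `<path>` regular polygon, #000000→cut S931 F1545: (31.578,101.691) → (41.853,102.364) → (42.526,92.089) → (32.251,91.416) → (31.578,101.691) (closed)

[4] `<circle>` circle, #000000→cut S931 F1545: (201.272,100.412) → (188.346,131.619) → (157.139,144.545) → (125.932,131.619) → (113.006,100.412) → (125.932,69.205) → (157.139,56.279) → (188.346,69.205) → (201.272,100.412) (closed)

[5] `<path>` rectangle, #ff00ff→score S541 F1556: (104.001,75.153) → (189.109,75.153) → (189.109,9.168) → (104.001,9.168) → (104.001,75.153) (closed)

[6] `<path>` closed polygon, #000000→cut S931 F1545: (123.391,60.124) → (114.974,43.970) → (194.967,143.740) → (173.071,18.961) → (123.391,60.124) (closed)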